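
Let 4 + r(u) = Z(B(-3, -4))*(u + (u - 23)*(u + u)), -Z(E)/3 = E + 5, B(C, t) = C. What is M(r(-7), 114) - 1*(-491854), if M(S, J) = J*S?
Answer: 208906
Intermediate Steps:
Z(E) = -15 - 3*E (Z(E) = -3*(E + 5) = -3*(5 + E) = -15 - 3*E)
r(u) = -4 - 6*u - 12*u*(-23 + u) (r(u) = -4 + (-15 - 3*(-3))*(u + (u - 23)*(u + u)) = -4 + (-15 + 9)*(u + (-23 + u)*(2*u)) = -4 - 6*(u + 2*u*(-23 + u)) = -4 + (-6*u - 12*u*(-23 + u)) = -4 - 6*u - 12*u*(-23 + u))
M(r(-7), 114) - 1*(-491854) = 114*(-4 - 12*(-7)² + 270*(-7)) - 1*(-491854) = 114*(-4 - 12*49 - 1890) + 491854 = 114*(-4 - 588 - 1890) + 491854 = 114*(-2482) + 491854 = -282948 + 491854 = 208906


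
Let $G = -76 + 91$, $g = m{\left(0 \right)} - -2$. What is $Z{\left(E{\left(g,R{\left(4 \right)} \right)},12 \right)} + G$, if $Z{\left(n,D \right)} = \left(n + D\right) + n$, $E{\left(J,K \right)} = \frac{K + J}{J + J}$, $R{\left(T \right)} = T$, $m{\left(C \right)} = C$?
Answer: $30$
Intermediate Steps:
$g = 2$ ($g = 0 - -2 = 0 + 2 = 2$)
$E{\left(J,K \right)} = \frac{J + K}{2 J}$
$Z{\left(n,D \right)} = D + 2 n$ ($Z{\left(n,D \right)} = \left(D + n\right) + n = D + 2 n$)
$G = 15$
$Z{\left(E{\left(g,R{\left(4 \right)} \right)},12 \right)} + G = \left(12 + 2 \frac{2 + 4}{2 \cdot 2}\right) + 15 = \left(12 + 2 \cdot \frac{1}{2} \cdot \frac{1}{2} \cdot 6\right) + 15 = \left(12 + 2 \cdot \frac{3}{2}\right) + 15 = \left(12 + 3\right) + 15 = 15 + 15 = 30$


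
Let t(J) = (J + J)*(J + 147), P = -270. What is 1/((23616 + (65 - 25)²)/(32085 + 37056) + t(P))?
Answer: 69141/4592370436 ≈ 1.5056e-5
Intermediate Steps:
t(J) = 2*J*(147 + J) (t(J) = (2*J)*(147 + J) = 2*J*(147 + J))
1/((23616 + (65 - 25)²)/(32085 + 37056) + t(P)) = 1/((23616 + (65 - 25)²)/(32085 + 37056) + 2*(-270)*(147 - 270)) = 1/((23616 + 40²)/69141 + 2*(-270)*(-123)) = 1/((23616 + 1600)*(1/69141) + 66420) = 1/(25216*(1/69141) + 66420) = 1/(25216/69141 + 66420) = 1/(4592370436/69141) = 69141/4592370436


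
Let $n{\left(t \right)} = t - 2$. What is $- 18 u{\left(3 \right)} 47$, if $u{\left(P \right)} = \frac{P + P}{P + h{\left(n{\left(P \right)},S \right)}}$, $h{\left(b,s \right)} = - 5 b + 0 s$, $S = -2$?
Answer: $2538$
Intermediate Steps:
$n{\left(t \right)} = -2 + t$
$h{\left(b,s \right)} = - 5 b$ ($h{\left(b,s \right)} = - 5 b + 0 = - 5 b$)
$u{\left(P \right)} = \frac{2 P}{10 - 4 P}$ ($u{\left(P \right)} = \frac{P + P}{P - 5 \left(-2 + P\right)} = \frac{2 P}{P - \left(-10 + 5 P\right)} = \frac{2 P}{10 - 4 P}$)
$- 18 u{\left(3 \right)} 47 = - 18 \frac{3}{5 - 6} \cdot 47 = - 18 \frac{3}{-1} \cdot 47 = - 18 \cdot 3 \left(-1\right) 47 = \left(-18\right) \left(-3\right) 47 = 54 \cdot 47 = 2538$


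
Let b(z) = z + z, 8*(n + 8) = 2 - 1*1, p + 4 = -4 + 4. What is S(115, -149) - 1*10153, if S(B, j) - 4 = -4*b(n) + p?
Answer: -10090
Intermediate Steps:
p = -4 (p = -4 + (-4 + 4) = -4 + 0 = -4)
n = -63/8 (n = -8 + (2 - 1*1)/8 = -8 + (2 - 1)/8 = -8 + (⅛)*1 = -8 + ⅛ = -63/8 ≈ -7.8750)
b(z) = 2*z
S(B, j) = 63 (S(B, j) = 4 + (-8*(-63)/8 - 4) = 4 + (-4*(-63/4) - 4) = 4 + (63 - 4) = 4 + 59 = 63)
S(115, -149) - 1*10153 = 63 - 1*10153 = 63 - 10153 = -10090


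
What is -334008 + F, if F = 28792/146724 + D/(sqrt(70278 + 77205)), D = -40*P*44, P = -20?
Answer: -12251740250/36681 + 35200*sqrt(16387)/49161 ≈ -3.3392e+5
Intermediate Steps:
D = 35200 (D = -40*(-20)*44 = 800*44 = 35200)
F = 7198/36681 + 35200*sqrt(16387)/49161 (F = 28792/146724 + 35200/(sqrt(70278 + 77205)) = 28792*(1/146724) + 35200/(sqrt(147483)) = 7198/36681 + 35200/((3*sqrt(16387))) = 7198/36681 + 35200*(sqrt(16387)/49161) = 7198/36681 + 35200*sqrt(16387)/49161 ≈ 91.854)
-334008 + F = -334008 + (7198/36681 + 35200*sqrt(16387)/49161) = -12251740250/36681 + 35200*sqrt(16387)/49161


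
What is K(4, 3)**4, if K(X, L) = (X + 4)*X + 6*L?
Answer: 6250000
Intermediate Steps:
K(X, L) = 6*L + X*(4 + X) (K(X, L) = (4 + X)*X + 6*L = X*(4 + X) + 6*L = 6*L + X*(4 + X))
K(4, 3)**4 = (4**2 + 4*4 + 6*3)**4 = (16 + 16 + 18)**4 = 50**4 = 6250000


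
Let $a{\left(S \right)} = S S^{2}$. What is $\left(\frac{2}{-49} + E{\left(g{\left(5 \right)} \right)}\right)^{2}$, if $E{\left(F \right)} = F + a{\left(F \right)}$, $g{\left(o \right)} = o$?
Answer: $\frac{40551424}{2401} \approx 16889.0$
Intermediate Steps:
$a{\left(S \right)} = S^{3}$
$E{\left(F \right)} = F + F^{3}$
$\left(\frac{2}{-49} + E{\left(g{\left(5 \right)} \right)}\right)^{2} = \left(\frac{2}{-49} + \left(5 + 5^{3}\right)\right)^{2} = \left(2 \left(- \frac{1}{49}\right) + \left(5 + 125\right)\right)^{2} = \left(- \frac{2}{49} + 130\right)^{2} = \left(\frac{6368}{49}\right)^{2} = \frac{40551424}{2401}$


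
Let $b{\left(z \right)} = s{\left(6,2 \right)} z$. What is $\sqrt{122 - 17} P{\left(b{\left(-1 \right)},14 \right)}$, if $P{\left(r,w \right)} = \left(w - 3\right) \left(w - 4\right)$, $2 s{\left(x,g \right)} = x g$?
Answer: $110 \sqrt{105} \approx 1127.2$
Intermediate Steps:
$s{\left(x,g \right)} = \frac{g x}{2}$ ($s{\left(x,g \right)} = \frac{x g}{2} = \frac{g x}{2}$)
$b{\left(z \right)} = 6 z$ ($b{\left(z \right)} = \frac{1}{2} \cdot 2 \cdot 6 z = 6 z$)
$P{\left(r,w \right)} = \left(-4 + w\right) \left(-3 + w\right)$ ($P{\left(r,w \right)} = \left(-3 + w\right) \left(-4 + w\right) = \left(-4 + w\right) \left(-3 + w\right)$)
$\sqrt{122 - 17} P{\left(b{\left(-1 \right)},14 \right)} = \sqrt{122 - 17} \left(12 + 14^{2} - 98\right) = \sqrt{105} \left(12 + 196 - 98\right) = \sqrt{105} \cdot 110 = 110 \sqrt{105}$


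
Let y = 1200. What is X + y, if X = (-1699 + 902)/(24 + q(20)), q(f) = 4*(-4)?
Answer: 8803/8 ≈ 1100.4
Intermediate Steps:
q(f) = -16
X = -797/8 (X = (-1699 + 902)/(24 - 16) = -797/8 ≈ -99.625)
X + y = -797/8 + 1200 = 8803/8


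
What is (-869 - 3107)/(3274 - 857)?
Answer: -3976/2417 ≈ -1.6450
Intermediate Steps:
(-869 - 3107)/(3274 - 857) = -3976/2417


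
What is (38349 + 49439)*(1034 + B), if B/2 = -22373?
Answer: -3837389056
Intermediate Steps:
B = -44746 (B = 2*(-22373) = -44746)
(38349 + 49439)*(1034 + B) = (38349 + 49439)*(1034 - 44746) = 87788*(-43712) = -3837389056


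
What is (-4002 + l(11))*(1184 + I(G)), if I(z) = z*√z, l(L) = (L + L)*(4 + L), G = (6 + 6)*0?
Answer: -4347648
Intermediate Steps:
G = 0 (G = 12*0 = 0)
l(L) = 2*L*(4 + L) (l(L) = (2*L)*(4 + L) = 2*L*(4 + L))
I(z) = z^(3/2)
(-4002 + l(11))*(1184 + I(G)) = (-4002 + 2*11*(4 + 11))*(1184 + 0^(3/2)) = (-4002 + 2*11*15)*(1184 + 0) = (-4002 + 330)*1184 = -3672*1184 = -4347648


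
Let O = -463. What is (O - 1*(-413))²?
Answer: 2500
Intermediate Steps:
(O - 1*(-413))² = (-463 - 1*(-413))² = (-463 + 413)² = (-50)² = 2500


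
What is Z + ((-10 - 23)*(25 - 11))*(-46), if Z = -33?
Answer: 21219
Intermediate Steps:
Z + ((-10 - 23)*(25 - 11))*(-46) = -33 + ((-10 - 23)*(25 - 11))*(-46) = -33 - 33*14*(-46) = -33 - 462*(-46) = -33 + 21252 = 21219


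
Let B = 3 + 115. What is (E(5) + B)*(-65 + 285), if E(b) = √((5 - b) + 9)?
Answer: 26620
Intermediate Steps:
B = 118
E(b) = √(14 - b)
(E(5) + B)*(-65 + 285) = (√(14 - 1*5) + 118)*(-65 + 285) = (√(14 - 5) + 118)*220 = (√9 + 118)*220 = (3 + 118)*220 = 121*220 = 26620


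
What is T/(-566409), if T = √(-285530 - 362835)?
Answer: -I*√648365/566409 ≈ -0.0014216*I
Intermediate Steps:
T = I*√648365 (T = √(-648365) = I*√648365 ≈ 805.21*I)
T/(-566409) = (I*√648365)/(-566409) = (I*√648365)*(-1/566409) = -I*√648365/566409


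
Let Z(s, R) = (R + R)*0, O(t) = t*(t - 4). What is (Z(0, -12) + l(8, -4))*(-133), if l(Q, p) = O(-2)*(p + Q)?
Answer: -6384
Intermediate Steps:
O(t) = t*(-4 + t)
l(Q, p) = 12*Q + 12*p (l(Q, p) = (-2*(-4 - 2))*(p + Q) = (-2*(-6))*(Q + p) = 12*(Q + p) = 12*Q + 12*p)
Z(s, R) = 0 (Z(s, R) = (2*R)*0 = 0)
(Z(0, -12) + l(8, -4))*(-133) = (0 + (12*8 + 12*(-4)))*(-133) = (0 + (96 - 48))*(-133) = (0 + 48)*(-133) = 48*(-133) = -6384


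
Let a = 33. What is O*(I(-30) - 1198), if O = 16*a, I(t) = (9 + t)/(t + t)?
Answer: -3161796/5 ≈ -6.3236e+5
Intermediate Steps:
I(t) = (9 + t)/(2*t) (I(t) = (9 + t)/((2*t)) = (9 + t)*(1/(2*t)) = (9 + t)/(2*t))
O = 528 (O = 16*33 = 528)
O*(I(-30) - 1198) = 528*((1/2)*(9 - 30)/(-30) - 1198) = 528*((1/2)*(-1/30)*(-21) - 1198) = 528*(7/20 - 1198) = 528*(-23953/20) = -3161796/5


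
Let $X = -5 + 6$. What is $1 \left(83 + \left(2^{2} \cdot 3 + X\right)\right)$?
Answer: $96$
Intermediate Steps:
$X = 1$
$1 \left(83 + \left(2^{2} \cdot 3 + X\right)\right) = 1 \left(83 + \left(2^{2} \cdot 3 + 1\right)\right) = 1 \left(83 + \left(4 \cdot 3 + 1\right)\right) = 1 \left(83 + \left(12 + 1\right)\right) = 1 \left(83 + 13\right) = 1 \cdot 96 = 96$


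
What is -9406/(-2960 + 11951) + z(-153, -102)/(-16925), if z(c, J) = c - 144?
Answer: -156526223/152172675 ≈ -1.0286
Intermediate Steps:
z(c, J) = -144 + c
-9406/(-2960 + 11951) + z(-153, -102)/(-16925) = -9406/(-2960 + 11951) + (-144 - 153)/(-16925) = -9406/8991 - 297*(-1/16925) = -9406*1/8991 + 297/16925 = -9406/8991 + 297/16925 = -156526223/152172675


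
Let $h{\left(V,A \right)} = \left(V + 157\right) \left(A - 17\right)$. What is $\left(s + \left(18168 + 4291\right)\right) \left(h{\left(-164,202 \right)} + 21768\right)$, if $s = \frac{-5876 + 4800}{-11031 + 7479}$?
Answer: $\frac{408310666253}{888} \approx 4.5981 \cdot 10^{8}$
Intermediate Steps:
$s = \frac{269}{888}$ ($s = - \frac{1076}{-3552} = \left(-1076\right) \left(- \frac{1}{3552}\right) = \frac{269}{888} \approx 0.30293$)
$h{\left(V,A \right)} = \left(-17 + A\right) \left(157 + V\right)$ ($h{\left(V,A \right)} = \left(157 + V\right) \left(-17 + A\right) = \left(-17 + A\right) \left(157 + V\right)$)
$\left(s + \left(18168 + 4291\right)\right) \left(h{\left(-164,202 \right)} + 21768\right) = \left(\frac{269}{888} + \left(18168 + 4291\right)\right) \left(\left(-2669 - -2788 + 157 \cdot 202 + 202 \left(-164\right)\right) + 21768\right) = \left(\frac{269}{888} + 22459\right) \left(\left(-2669 + 2788 + 31714 - 33128\right) + 21768\right) = \frac{19943861 \left(-1295 + 21768\right)}{888} = \frac{19943861}{888} \cdot 20473 = \frac{408310666253}{888}$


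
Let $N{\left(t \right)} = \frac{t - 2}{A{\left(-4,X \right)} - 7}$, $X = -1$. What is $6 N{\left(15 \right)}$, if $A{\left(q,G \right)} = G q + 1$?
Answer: $-39$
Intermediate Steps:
$A{\left(q,G \right)} = 1 + G q$
$N{\left(t \right)} = 1 - \frac{t}{2}$ ($N{\left(t \right)} = \frac{t - 2}{\left(1 - -4\right) - 7} = \frac{-2 + t}{\left(1 + 4\right) - 7} = \frac{-2 + t}{5 - 7} = \frac{-2 + t}{-2} = \left(-2 + t\right) \left(- \frac{1}{2}\right) = 1 - \frac{t}{2}$)
$6 N{\left(15 \right)} = 6 \left(1 - \frac{15}{2}\right) = 6 \left(- \frac{13}{2}\right) = -39$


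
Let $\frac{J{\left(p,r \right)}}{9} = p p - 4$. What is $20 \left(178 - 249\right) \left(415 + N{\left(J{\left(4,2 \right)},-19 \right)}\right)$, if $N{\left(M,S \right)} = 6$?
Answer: $-597820$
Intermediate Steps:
$J{\left(p,r \right)} = -36 + 9 p^{2}$ ($J{\left(p,r \right)} = 9 \left(p p - 4\right) = 9 \left(p^{2} - 4\right) = 9 \left(-4 + p^{2}\right) = -36 + 9 p^{2}$)
$20 \left(178 - 249\right) \left(415 + N{\left(J{\left(4,2 \right)},-19 \right)}\right) = 20 \left(178 - 249\right) \left(415 + 6\right) = 20 \left(\left(-71\right) 421\right) = 20 \left(-29891\right) = -597820$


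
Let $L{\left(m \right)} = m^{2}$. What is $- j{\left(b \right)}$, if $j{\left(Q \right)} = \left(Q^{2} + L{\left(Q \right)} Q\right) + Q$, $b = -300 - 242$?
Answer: $158926866$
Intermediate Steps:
$b = -542$
$j{\left(Q \right)} = Q + Q^{2} + Q^{3}$ ($j{\left(Q \right)} = \left(Q^{2} + Q^{2} Q\right) + Q = \left(Q^{2} + Q^{3}\right) + Q = Q + Q^{2} + Q^{3}$)
$- j{\left(b \right)} = - \left(-542\right) \left(1 - 542 + \left(-542\right)^{2}\right) = - \left(-542\right) \left(1 - 542 + 293764\right) = - \left(-542\right) 293223 = \left(-1\right) \left(-158926866\right) = 158926866$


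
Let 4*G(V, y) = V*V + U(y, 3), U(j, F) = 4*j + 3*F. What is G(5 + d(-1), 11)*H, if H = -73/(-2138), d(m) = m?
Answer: 5037/8552 ≈ 0.58899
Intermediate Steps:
H = 73/2138 (H = -73*(-1/2138) = 73/2138 ≈ 0.034144)
U(j, F) = 3*F + 4*j
G(V, y) = 9/4 + y + V²/4 (G(V, y) = (V*V + (3*3 + 4*y))/4 = (V² + (9 + 4*y))/4 = (9 + V² + 4*y)/4 = 9/4 + y + V²/4)
G(5 + d(-1), 11)*H = (9/4 + 11 + (5 - 1)²/4)*(73/2138) = (9/4 + 11 + (¼)*4²)*(73/2138) = (9/4 + 11 + (¼)*16)*(73/2138) = (9/4 + 11 + 4)*(73/2138) = (69/4)*(73/2138) = 5037/8552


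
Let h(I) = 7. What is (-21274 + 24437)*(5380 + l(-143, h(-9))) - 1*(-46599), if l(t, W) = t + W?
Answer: 16633371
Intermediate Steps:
l(t, W) = W + t
(-21274 + 24437)*(5380 + l(-143, h(-9))) - 1*(-46599) = (-21274 + 24437)*(5380 + (7 - 143)) - 1*(-46599) = 3163*(5380 - 136) + 46599 = 3163*5244 + 46599 = 16586772 + 46599 = 16633371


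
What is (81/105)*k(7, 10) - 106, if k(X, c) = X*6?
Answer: -368/5 ≈ -73.600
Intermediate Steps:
k(X, c) = 6*X
(81/105)*k(7, 10) - 106 = (81/105)*(6*7) - 106 = (81*(1/105))*42 - 106 = (27/35)*42 - 106 = 162/5 - 106 = -368/5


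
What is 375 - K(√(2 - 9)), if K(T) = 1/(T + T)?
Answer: 375 + I*√7/14 ≈ 375.0 + 0.18898*I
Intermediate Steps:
K(T) = 1/(2*T)
375 - K(√(2 - 9)) = 375 - 1/(2*(√(2 - 9))) = 375 - 1/(2*(√(-7))) = 375 - 1/(2*(I*√7)) = 375 - (-I*√7/7)/2 = 375 - (-1)*I*√7/14 = 375 + I*√7/14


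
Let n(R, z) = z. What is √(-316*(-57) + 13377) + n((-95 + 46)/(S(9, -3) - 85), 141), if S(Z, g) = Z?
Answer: 141 + √31389 ≈ 318.17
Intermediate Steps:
√(-316*(-57) + 13377) + n((-95 + 46)/(S(9, -3) - 85), 141) = √(-316*(-57) + 13377) + 141 = √(18012 + 13377) + 141 = √31389 + 141 = 141 + √31389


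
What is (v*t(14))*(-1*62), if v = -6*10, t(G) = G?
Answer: 52080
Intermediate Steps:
v = -60
(v*t(14))*(-1*62) = (-60*14)*(-1*62) = -840*(-62) = 52080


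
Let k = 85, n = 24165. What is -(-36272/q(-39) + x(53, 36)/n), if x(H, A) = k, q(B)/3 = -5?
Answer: -58434277/24165 ≈ -2418.1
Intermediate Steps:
q(B) = -15 (q(B) = 3*(-5) = -15)
x(H, A) = 85
-(-36272/q(-39) + x(53, 36)/n) = -(-36272/(-15) + 85/24165) = -(-36272*(-1/15) + 85*(1/24165)) = -(36272/15 + 17/4833) = -1*58434277/24165 = -58434277/24165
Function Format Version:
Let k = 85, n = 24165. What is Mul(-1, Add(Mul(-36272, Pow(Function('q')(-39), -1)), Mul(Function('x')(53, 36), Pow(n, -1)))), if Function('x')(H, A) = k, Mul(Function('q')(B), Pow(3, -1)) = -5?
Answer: Rational(-58434277, 24165) ≈ -2418.1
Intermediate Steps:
Function('q')(B) = -15 (Function('q')(B) = Mul(3, -5) = -15)
Function('x')(H, A) = 85
Mul(-1, Add(Mul(-36272, Pow(Function('q')(-39), -1)), Mul(Function('x')(53, 36), Pow(n, -1)))) = Mul(-1, Add(Mul(-36272, Pow(-15, -1)), Mul(85, Pow(24165, -1)))) = Mul(-1, Add(Mul(-36272, Rational(-1, 15)), Mul(85, Rational(1, 24165)))) = Mul(-1, Add(Rational(36272, 15), Rational(17, 4833))) = Mul(-1, Rational(58434277, 24165)) = Rational(-58434277, 24165)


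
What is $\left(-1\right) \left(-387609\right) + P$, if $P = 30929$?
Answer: $418538$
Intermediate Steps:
$\left(-1\right) \left(-387609\right) + P = \left(-1\right) \left(-387609\right) + 30929 = 387609 + 30929 = 418538$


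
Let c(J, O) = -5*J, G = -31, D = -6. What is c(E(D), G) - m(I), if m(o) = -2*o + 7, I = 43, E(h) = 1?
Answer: 74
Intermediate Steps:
m(o) = 7 - 2*o
c(E(D), G) - m(I) = -5*1 - (7 - 2*43) = -5 - (7 - 86) = -5 - 1*(-79) = -5 + 79 = 74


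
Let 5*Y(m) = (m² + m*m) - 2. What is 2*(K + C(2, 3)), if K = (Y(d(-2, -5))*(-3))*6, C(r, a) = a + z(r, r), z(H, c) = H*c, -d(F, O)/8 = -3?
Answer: -8266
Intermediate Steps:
d(F, O) = 24 (d(F, O) = -8*(-3) = 24)
Y(m) = -⅖ + 2*m²/5 (Y(m) = ((m² + m*m) - 2)/5 = ((m² + m²) - 2)/5 = (2*m² - 2)/5 = (-2 + 2*m²)/5 = -⅖ + 2*m²/5)
C(r, a) = a + r² (C(r, a) = a + r*r = a + r²)
K = -4140 (K = ((-⅖ + (⅖)*24²)*(-3))*6 = ((-⅖ + (⅖)*576)*(-3))*6 = ((-⅖ + 1152/5)*(-3))*6 = (230*(-3))*6 = -690*6 = -4140)
2*(K + C(2, 3)) = 2*(-4140 + (3 + 2²)) = 2*(-4140 + (3 + 4)) = 2*(-4140 + 7) = 2*(-4133) = -8266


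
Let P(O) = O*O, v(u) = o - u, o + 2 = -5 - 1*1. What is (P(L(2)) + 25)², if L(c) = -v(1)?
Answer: 11236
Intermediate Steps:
o = -8 (o = -2 + (-5 - 1*1) = -2 + (-5 - 1) = -2 - 6 = -8)
v(u) = -8 - u
L(c) = 9 (L(c) = -(-8 - 1*1) = -(-8 - 1) = -1*(-9) = 9)
P(O) = O²
(P(L(2)) + 25)² = (9² + 25)² = (81 + 25)² = 106² = 11236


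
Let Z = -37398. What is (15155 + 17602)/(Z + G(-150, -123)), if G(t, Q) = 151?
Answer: -32757/37247 ≈ -0.87945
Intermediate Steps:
(15155 + 17602)/(Z + G(-150, -123)) = (15155 + 17602)/(-37398 + 151) = 32757/(-37247) = 32757*(-1/37247) = -32757/37247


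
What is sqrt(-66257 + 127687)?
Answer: sqrt(61430) ≈ 247.85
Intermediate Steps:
sqrt(-66257 + 127687) = sqrt(61430)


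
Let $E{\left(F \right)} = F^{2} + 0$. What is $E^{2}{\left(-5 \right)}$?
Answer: $625$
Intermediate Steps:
$E{\left(F \right)} = F^{2}$
$E^{2}{\left(-5 \right)} = \left(\left(-5\right)^{2}\right)^{2} = 25^{2} = 625$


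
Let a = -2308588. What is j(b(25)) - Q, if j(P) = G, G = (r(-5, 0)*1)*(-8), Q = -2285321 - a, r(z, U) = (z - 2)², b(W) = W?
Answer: -23659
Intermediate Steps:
r(z, U) = (-2 + z)²
Q = 23267 (Q = -2285321 - 1*(-2308588) = -2285321 + 2308588 = 23267)
G = -392 (G = ((-2 - 5)²*1)*(-8) = ((-7)²*1)*(-8) = (49*1)*(-8) = 49*(-8) = -392)
j(P) = -392
j(b(25)) - Q = -392 - 1*23267 = -392 - 23267 = -23659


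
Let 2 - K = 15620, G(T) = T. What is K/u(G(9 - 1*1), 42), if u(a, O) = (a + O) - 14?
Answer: -2603/6 ≈ -433.83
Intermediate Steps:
K = -15618 (K = 2 - 1*15620 = 2 - 15620 = -15618)
u(a, O) = -14 + O + a (u(a, O) = (O + a) - 14 = -14 + O + a)
K/u(G(9 - 1*1), 42) = -15618/(-14 + 42 + (9 - 1*1)) = -15618/(-14 + 42 + (9 - 1)) = -15618/(-14 + 42 + 8) = -15618/36 = -15618*1/36 = -2603/6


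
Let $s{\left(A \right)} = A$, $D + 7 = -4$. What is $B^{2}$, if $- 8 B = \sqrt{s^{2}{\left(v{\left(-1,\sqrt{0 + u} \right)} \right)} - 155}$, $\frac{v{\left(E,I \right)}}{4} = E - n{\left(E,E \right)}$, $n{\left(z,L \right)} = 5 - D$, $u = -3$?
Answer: $\frac{4469}{64} \approx 69.828$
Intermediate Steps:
$D = -11$ ($D = -7 - 4 = -11$)
$n{\left(z,L \right)} = 16$ ($n{\left(z,L \right)} = 5 - -11 = 5 + 11 = 16$)
$v{\left(E,I \right)} = -64 + 4 E$ ($v{\left(E,I \right)} = 4 \left(E - 16\right) = 4 \left(-16 + E\right) = -64 + 4 E$)
$B = - \frac{\sqrt{4469}}{8}$ ($B = - \frac{\sqrt{\left(-64 + 4 \left(-1\right)\right)^{2} - 155}}{8} = - \frac{\sqrt{\left(-64 - 4\right)^{2} - 155}}{8} = - \frac{\sqrt{\left(-68\right)^{2} - 155}}{8} = - \frac{\sqrt{4624 - 155}}{8} = - \frac{\sqrt{4469}}{8} \approx -8.3563$)
$B^{2} = \left(- \frac{\sqrt{4469}}{8}\right)^{2} = \frac{4469}{64}$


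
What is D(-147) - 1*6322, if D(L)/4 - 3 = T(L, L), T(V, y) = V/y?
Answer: -6306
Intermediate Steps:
D(L) = 16 (D(L) = 12 + 4*(L/L) = 12 + 4*1 = 12 + 4 = 16)
D(-147) - 1*6322 = 16 - 1*6322 = 16 - 6322 = -6306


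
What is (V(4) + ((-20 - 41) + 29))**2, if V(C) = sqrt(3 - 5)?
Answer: (-32 + I*sqrt(2))**2 ≈ 1022.0 - 90.51*I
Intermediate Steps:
V(C) = I*sqrt(2) (V(C) = sqrt(-2) = I*sqrt(2))
(V(4) + ((-20 - 41) + 29))**2 = (I*sqrt(2) + ((-20 - 41) + 29))**2 = (I*sqrt(2) + (-61 + 29))**2 = (I*sqrt(2) - 32)**2 = (-32 + I*sqrt(2))**2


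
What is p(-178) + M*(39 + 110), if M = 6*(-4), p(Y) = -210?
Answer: -3786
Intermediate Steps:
M = -24
p(-178) + M*(39 + 110) = -210 - 24*(39 + 110) = -210 - 24*149 = -210 - 3576 = -3786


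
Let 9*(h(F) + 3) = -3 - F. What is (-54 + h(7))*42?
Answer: -7322/3 ≈ -2440.7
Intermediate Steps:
h(F) = -10/3 - F/9 (h(F) = -3 + (-3 - F)/9 = -3 + (-1/3 - F/9) = -10/3 - F/9)
(-54 + h(7))*42 = (-54 + (-10/3 - 1/9*7))*42 = (-54 + (-10/3 - 7/9))*42 = (-54 - 37/9)*42 = -523/9*42 = -7322/3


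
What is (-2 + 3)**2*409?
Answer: 409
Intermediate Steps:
(-2 + 3)**2*409 = 1**2*409 = 1*409 = 409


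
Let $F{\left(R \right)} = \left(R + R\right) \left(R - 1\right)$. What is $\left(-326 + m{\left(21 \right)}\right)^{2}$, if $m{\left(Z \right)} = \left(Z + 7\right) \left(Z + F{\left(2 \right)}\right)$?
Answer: $139876$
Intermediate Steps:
$F{\left(R \right)} = 2 R \left(-1 + R\right)$
$m{\left(Z \right)} = \left(4 + Z\right) \left(7 + Z\right)$ ($m{\left(Z \right)} = \left(Z + 7\right) \left(Z + 2 \cdot 2 \left(-1 + 2\right)\right) = \left(7 + Z\right) \left(Z + 2 \cdot 2 \cdot 1\right) = \left(7 + Z\right) \left(Z + 4\right) = \left(7 + Z\right) \left(4 + Z\right) = \left(4 + Z\right) \left(7 + Z\right)$)
$\left(-326 + m{\left(21 \right)}\right)^{2} = \left(-326 + \left(28 + 21^{2} + 11 \cdot 21\right)\right)^{2} = \left(-326 + \left(28 + 441 + 231\right)\right)^{2} = \left(-326 + 700\right)^{2} = 374^{2} = 139876$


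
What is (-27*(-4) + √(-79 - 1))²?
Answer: 11584 + 864*I*√5 ≈ 11584.0 + 1932.0*I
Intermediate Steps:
(-27*(-4) + √(-79 - 1))² = (108 + √(-80))² = (108 + 4*I*√5)²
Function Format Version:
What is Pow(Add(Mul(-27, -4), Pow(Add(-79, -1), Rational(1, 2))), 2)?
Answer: Add(11584, Mul(864, I, Pow(5, Rational(1, 2)))) ≈ Add(11584., Mul(1932.0, I))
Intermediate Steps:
Pow(Add(Mul(-27, -4), Pow(Add(-79, -1), Rational(1, 2))), 2) = Pow(Add(108, Pow(-80, Rational(1, 2))), 2) = Pow(Add(108, Mul(4, I, Pow(5, Rational(1, 2)))), 2)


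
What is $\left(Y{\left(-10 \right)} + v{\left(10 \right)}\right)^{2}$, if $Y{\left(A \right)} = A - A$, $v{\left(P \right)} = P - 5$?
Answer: $25$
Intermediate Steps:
$v{\left(P \right)} = -5 + P$
$Y{\left(A \right)} = 0$
$\left(Y{\left(-10 \right)} + v{\left(10 \right)}\right)^{2} = \left(0 + \left(-5 + 10\right)\right)^{2} = \left(0 + 5\right)^{2} = 5^{2} = 25$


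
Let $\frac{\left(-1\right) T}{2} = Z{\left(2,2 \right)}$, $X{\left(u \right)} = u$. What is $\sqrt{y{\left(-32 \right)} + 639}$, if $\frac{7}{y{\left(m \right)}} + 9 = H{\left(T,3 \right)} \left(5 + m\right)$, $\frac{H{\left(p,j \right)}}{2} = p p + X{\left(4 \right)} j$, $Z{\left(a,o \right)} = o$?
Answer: $\frac{2 \sqrt{242978}}{39} \approx 25.278$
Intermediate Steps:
$T = -4$ ($T = \left(-2\right) 2 = -4$)
$H{\left(p,j \right)} = 2 p^{2} + 8 j$ ($H{\left(p,j \right)} = 2 \left(p p + 4 j\right) = 2 \left(p^{2} + 4 j\right) = 2 p^{2} + 8 j$)
$y{\left(m \right)} = \frac{7}{271 + 56 m}$ ($y{\left(m \right)} = \frac{7}{-9 + \left(2 \left(-4\right)^{2} + 8 \cdot 3\right) \left(5 + m\right)} = \frac{7}{-9 + \left(2 \cdot 16 + 24\right) \left(5 + m\right)} = \frac{7}{-9 + \left(32 + 24\right) \left(5 + m\right)} = \frac{7}{-9 + 56 \left(5 + m\right)} = \frac{7}{-9 + \left(280 + 56 m\right)} = \frac{7}{271 + 56 m}$)
$\sqrt{y{\left(-32 \right)} + 639} = \sqrt{\frac{7}{271 + 56 \left(-32\right)} + 639} = \sqrt{\frac{7}{271 - 1792} + 639} = \sqrt{\frac{7}{-1521} + 639} = \sqrt{7 \left(- \frac{1}{1521}\right) + 639} = \sqrt{- \frac{7}{1521} + 639} = \sqrt{\frac{971912}{1521}} = \frac{2 \sqrt{242978}}{39}$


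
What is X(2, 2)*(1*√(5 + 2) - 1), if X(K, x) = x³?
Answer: -8 + 8*√7 ≈ 13.166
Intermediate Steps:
X(2, 2)*(1*√(5 + 2) - 1) = 2³*(1*√(5 + 2) - 1) = 8*(1*√7 - 1) = 8*(√7 - 1) = 8*(-1 + √7) = -8 + 8*√7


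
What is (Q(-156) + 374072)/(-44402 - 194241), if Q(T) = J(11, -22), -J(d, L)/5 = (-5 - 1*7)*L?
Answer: -372752/238643 ≈ -1.5620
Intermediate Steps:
J(d, L) = 60*L (J(d, L) = -5*(-5 - 1*7)*L = -5*(-5 - 7)*L = -(-60)*L = 60*L)
Q(T) = -1320 (Q(T) = 60*(-22) = -1320)
(Q(-156) + 374072)/(-44402 - 194241) = (-1320 + 374072)/(-44402 - 194241) = 372752/(-238643) = 372752*(-1/238643) = -372752/238643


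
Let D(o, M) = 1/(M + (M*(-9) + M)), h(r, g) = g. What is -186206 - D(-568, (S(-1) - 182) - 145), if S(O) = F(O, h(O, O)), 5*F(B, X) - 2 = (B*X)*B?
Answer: -2129824233/11438 ≈ -1.8621e+5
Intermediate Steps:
F(B, X) = ⅖ + X*B²/5 (F(B, X) = ⅖ + ((B*X)*B)/5 = ⅖ + (X*B²)/5 = ⅖ + X*B²/5)
S(O) = ⅖ + O³/5 (S(O) = ⅖ + O*O²/5 = ⅖ + O³/5)
D(o, M) = -1/(7*M) (D(o, M) = 1/(M + (-9*M + M)) = 1/(M - 8*M) = 1/(-7*M) = -1/(7*M))
-186206 - D(-568, (S(-1) - 182) - 145) = -186206 - (-1)/(7*(((⅖ + (⅕)*(-1)³) - 182) - 145)) = -186206 - (-1)/(7*(((⅖ + (⅕)*(-1)) - 182) - 145)) = -186206 - (-1)/(7*(((⅖ - ⅕) - 182) - 145)) = -186206 - (-1)/(7*((⅕ - 182) - 145)) = -186206 - (-1)/(7*(-909/5 - 145)) = -186206 - (-1)/(7*(-1634/5)) = -186206 - (-1)*(-5)/(7*1634) = -186206 - 1*5/11438 = -186206 - 5/11438 = -2129824233/11438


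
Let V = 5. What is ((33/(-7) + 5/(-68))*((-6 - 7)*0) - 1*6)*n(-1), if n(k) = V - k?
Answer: -36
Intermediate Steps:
n(k) = 5 - k
((33/(-7) + 5/(-68))*((-6 - 7)*0) - 1*6)*n(-1) = ((33/(-7) + 5/(-68))*((-6 - 7)*0) - 1*6)*(5 - 1*(-1)) = ((33*(-1/7) + 5*(-1/68))*(-13*0) - 6)*(5 + 1) = ((-33/7 - 5/68)*0 - 6)*6 = (-2279/476*0 - 6)*6 = (0 - 6)*6 = -6*6 = -36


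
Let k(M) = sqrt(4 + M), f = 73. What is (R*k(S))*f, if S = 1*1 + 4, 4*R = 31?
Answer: 6789/4 ≈ 1697.3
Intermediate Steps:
R = 31/4 (R = (1/4)*31 = 31/4 ≈ 7.7500)
S = 5 (S = 1 + 4 = 5)
(R*k(S))*f = (31*sqrt(4 + 5)/4)*73 = (31*sqrt(9)/4)*73 = ((31/4)*3)*73 = (93/4)*73 = 6789/4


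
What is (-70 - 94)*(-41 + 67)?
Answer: -4264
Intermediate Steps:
(-70 - 94)*(-41 + 67) = -164*26 = -4264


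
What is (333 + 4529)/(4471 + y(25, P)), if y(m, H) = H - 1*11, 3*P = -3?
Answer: 374/343 ≈ 1.0904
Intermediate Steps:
P = -1 (P = (⅓)*(-3) = -1)
y(m, H) = -11 + H (y(m, H) = H - 11 = -11 + H)
(333 + 4529)/(4471 + y(25, P)) = (333 + 4529)/(4471 + (-11 - 1)) = 4862/(4471 - 12) = 4862/4459 = 4862*(1/4459) = 374/343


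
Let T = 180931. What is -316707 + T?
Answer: -135776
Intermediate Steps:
-316707 + T = -316707 + 180931 = -135776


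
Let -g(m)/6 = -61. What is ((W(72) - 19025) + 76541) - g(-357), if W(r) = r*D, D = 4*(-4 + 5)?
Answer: 57438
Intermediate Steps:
D = 4 (D = 4*1 = 4)
g(m) = 366 (g(m) = -6*(-61) = 366)
W(r) = 4*r (W(r) = r*4 = 4*r)
((W(72) - 19025) + 76541) - g(-357) = ((4*72 - 19025) + 76541) - 1*366 = ((288 - 19025) + 76541) - 366 = (-18737 + 76541) - 366 = 57804 - 366 = 57438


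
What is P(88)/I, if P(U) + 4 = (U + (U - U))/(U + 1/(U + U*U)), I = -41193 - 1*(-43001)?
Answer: -516913/311526084 ≈ -0.0016593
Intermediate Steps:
I = 1808 (I = -41193 + 43001 = 1808)
P(U) = -4 + U/(U + 1/(U + U²)) (P(U) = -4 + (U + (U - U))/(U + 1/(U + U*U)) = -4 + (U + 0)/(U + 1/(U + U²)) = -4 + U/(U + 1/(U + U²)))
P(88)/I = ((-4 - 3*88² - 3*88³)/(1 + 88² + 88³))/1808 = ((-4 - 3*7744 - 3*681472)/(1 + 7744 + 681472))*(1/1808) = ((-4 - 23232 - 2044416)/689217)*(1/1808) = ((1/689217)*(-2067652))*(1/1808) = -2067652/689217*1/1808 = -516913/311526084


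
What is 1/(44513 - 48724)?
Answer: -1/4211 ≈ -0.00023747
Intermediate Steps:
1/(44513 - 48724) = 1/(-4211) = -1/4211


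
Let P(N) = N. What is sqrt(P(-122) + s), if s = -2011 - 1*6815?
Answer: 2*I*sqrt(2237) ≈ 94.594*I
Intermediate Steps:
s = -8826 (s = -2011 - 6815 = -8826)
sqrt(P(-122) + s) = sqrt(-122 - 8826) = sqrt(-8948) = 2*I*sqrt(2237)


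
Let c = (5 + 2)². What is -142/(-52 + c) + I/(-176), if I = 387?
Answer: 23831/528 ≈ 45.134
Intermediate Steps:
c = 49 (c = 7² = 49)
-142/(-52 + c) + I/(-176) = -142/(-52 + 49) + 387/(-176) = -142/(-3) + 387*(-1/176) = -142*(-⅓) - 387/176 = 142/3 - 387/176 = 23831/528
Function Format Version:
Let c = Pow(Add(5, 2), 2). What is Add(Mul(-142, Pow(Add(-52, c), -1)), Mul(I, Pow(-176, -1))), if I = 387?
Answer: Rational(23831, 528) ≈ 45.134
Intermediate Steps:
c = 49 (c = Pow(7, 2) = 49)
Add(Mul(-142, Pow(Add(-52, c), -1)), Mul(I, Pow(-176, -1))) = Add(Mul(-142, Pow(Add(-52, 49), -1)), Mul(387, Pow(-176, -1))) = Add(Mul(-142, Pow(-3, -1)), Mul(387, Rational(-1, 176))) = Add(Mul(-142, Rational(-1, 3)), Rational(-387, 176)) = Add(Rational(142, 3), Rational(-387, 176)) = Rational(23831, 528)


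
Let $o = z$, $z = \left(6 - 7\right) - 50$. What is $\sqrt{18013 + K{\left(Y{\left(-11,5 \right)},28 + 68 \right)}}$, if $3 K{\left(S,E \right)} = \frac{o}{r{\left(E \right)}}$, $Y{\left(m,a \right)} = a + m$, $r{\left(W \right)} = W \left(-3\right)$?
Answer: $\frac{\sqrt{10375522}}{24} \approx 134.21$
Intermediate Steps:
$z = -51$ ($z = -1 - 50 = -51$)
$o = -51$
$r{\left(W \right)} = - 3 W$
$K{\left(S,E \right)} = \frac{17}{3 E}$ ($K{\left(S,E \right)} = \frac{\left(-51\right) \frac{1}{\left(-3\right) E}}{3} = \frac{\left(-51\right) \left(- \frac{1}{3 E}\right)}{3} = \frac{17 \frac{1}{E}}{3} = \frac{17}{3 E}$)
$\sqrt{18013 + K{\left(Y{\left(-11,5 \right)},28 + 68 \right)}} = \sqrt{18013 + \frac{17}{3 \left(28 + 68\right)}} = \sqrt{18013 + \frac{17}{3 \cdot 96}} = \sqrt{18013 + \frac{17}{3} \cdot \frac{1}{96}} = \sqrt{18013 + \frac{17}{288}} = \sqrt{\frac{5187761}{288}} = \frac{\sqrt{10375522}}{24}$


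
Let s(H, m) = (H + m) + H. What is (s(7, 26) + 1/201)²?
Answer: 64657681/40401 ≈ 1600.4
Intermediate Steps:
s(H, m) = m + 2*H
(s(7, 26) + 1/201)² = ((26 + 2*7) + 1/201)² = ((26 + 14) + 1/201)² = (40 + 1/201)² = (8041/201)² = 64657681/40401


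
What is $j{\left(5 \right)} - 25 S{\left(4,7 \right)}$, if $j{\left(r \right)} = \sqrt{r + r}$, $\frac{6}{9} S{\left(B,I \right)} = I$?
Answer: $- \frac{525}{2} + \sqrt{10} \approx -259.34$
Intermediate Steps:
$S{\left(B,I \right)} = \frac{3 I}{2}$
$j{\left(r \right)} = \sqrt{2} \sqrt{r}$ ($j{\left(r \right)} = \sqrt{2 r} = \sqrt{2} \sqrt{r}$)
$j{\left(5 \right)} - 25 S{\left(4,7 \right)} = \sqrt{2} \sqrt{5} - 25 \cdot \frac{3}{2} \cdot 7 = \sqrt{10} - \frac{525}{2} = - \frac{525}{2} + \sqrt{10}$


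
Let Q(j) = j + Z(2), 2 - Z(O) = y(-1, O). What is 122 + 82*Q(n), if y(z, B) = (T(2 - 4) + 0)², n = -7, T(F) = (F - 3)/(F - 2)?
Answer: -3329/8 ≈ -416.13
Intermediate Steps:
T(F) = (-3 + F)/(-2 + F)
y(z, B) = 25/16 (y(z, B) = ((-3 + (2 - 4))/(-2 + (2 - 4)) + 0)² = ((-3 - 2)/(-2 - 2) + 0)² = (-5/(-4) + 0)² = (-¼*(-5) + 0)² = (5/4 + 0)² = (5/4)² = 25/16)
Z(O) = 7/16 (Z(O) = 2 - 1*25/16 = 2 - 25/16 = 7/16)
Q(j) = 7/16 + j (Q(j) = j + 7/16 = 7/16 + j)
122 + 82*Q(n) = 122 + 82*(7/16 - 7) = 122 + 82*(-105/16) = 122 - 4305/8 = -3329/8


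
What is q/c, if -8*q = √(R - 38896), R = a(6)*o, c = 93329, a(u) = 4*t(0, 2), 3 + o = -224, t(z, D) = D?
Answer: -I*√10178/373316 ≈ -0.00027024*I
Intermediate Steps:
o = -227 (o = -3 - 224 = -227)
a(u) = 8 (a(u) = 4*2 = 8)
R = -1816 (R = 8*(-227) = -1816)
q = -I*√10178/4 (q = -√(-1816 - 38896)/8 = -I*√10178/4 ≈ -25.222*I)
q/c = -I*√10178/4/93329 = -I*√10178/4*(1/93329) = -I*√10178/373316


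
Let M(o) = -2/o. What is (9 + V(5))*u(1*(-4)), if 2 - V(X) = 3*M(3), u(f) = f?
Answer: -52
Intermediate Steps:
V(X) = 4 (V(X) = 2 - 3*(-2/3) = 2 - 3*(-2*1/3) = 2 - 3*(-2)/3 = 2 - 1*(-2) = 2 + 2 = 4)
(9 + V(5))*u(1*(-4)) = (9 + 4)*(1*(-4)) = 13*(-4) = -52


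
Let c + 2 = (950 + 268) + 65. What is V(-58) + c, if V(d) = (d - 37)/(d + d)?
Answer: 148691/116 ≈ 1281.8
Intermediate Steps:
V(d) = (-37 + d)/(2*d) (V(d) = (-37 + d)/((2*d)) = (-37 + d)*(1/(2*d)) = (-37 + d)/(2*d))
c = 1281 (c = -2 + ((950 + 268) + 65) = -2 + (1218 + 65) = -2 + 1283 = 1281)
V(-58) + c = (½)*(-37 - 58)/(-58) + 1281 = (½)*(-1/58)*(-95) + 1281 = 95/116 + 1281 = 148691/116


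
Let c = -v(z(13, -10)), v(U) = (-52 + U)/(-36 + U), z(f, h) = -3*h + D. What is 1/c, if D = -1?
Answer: -7/23 ≈ -0.30435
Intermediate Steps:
z(f, h) = -1 - 3*h (z(f, h) = -3*h - 1 = -1 - 3*h)
v(U) = (-52 + U)/(-36 + U)
c = -23/7 (c = -(-52 + (-1 - 3*(-10)))/(-36 + (-1 - 3*(-10))) = -(-52 + (-1 + 30))/(-36 + (-1 + 30)) = -(-52 + 29)/(-36 + 29) = -(-23)/(-7) = -(-1)*(-23)/7 = -1*23/7 = -23/7 ≈ -3.2857)
1/c = 1/(-23/7) = -7/23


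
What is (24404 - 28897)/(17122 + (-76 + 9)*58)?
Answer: -4493/13236 ≈ -0.33945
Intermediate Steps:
(24404 - 28897)/(17122 + (-76 + 9)*58) = -4493/(17122 - 67*58) = -4493/(17122 - 3886) = -4493/13236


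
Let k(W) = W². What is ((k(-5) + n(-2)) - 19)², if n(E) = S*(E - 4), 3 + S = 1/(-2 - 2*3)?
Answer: 9801/16 ≈ 612.56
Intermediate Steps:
S = -25/8 (S = -3 + 1/(-2 - 2*3) = -3 + 1/(-2 - 6) = -3 + 1/(-8) = -3 - ⅛ = -25/8 ≈ -3.1250)
n(E) = 25/2 - 25*E/8 (n(E) = -25*(E - 4)/8 = -25*(-4 + E)/8 = 25/2 - 25*E/8)
((k(-5) + n(-2)) - 19)² = (((-5)² + (25/2 - 25/8*(-2))) - 19)² = ((25 + (25/2 + 25/4)) - 19)² = ((25 + 75/4) - 19)² = (175/4 - 19)² = (99/4)² = 9801/16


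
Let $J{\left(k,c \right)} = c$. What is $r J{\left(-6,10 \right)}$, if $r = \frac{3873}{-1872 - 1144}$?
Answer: $- \frac{19365}{1508} \approx -12.842$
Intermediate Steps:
$r = - \frac{3873}{3016}$ ($r = \frac{3873}{-3016} = 3873 \left(- \frac{1}{3016}\right) = - \frac{3873}{3016} \approx -1.2842$)
$r J{\left(-6,10 \right)} = \left(- \frac{3873}{3016}\right) 10 = - \frac{19365}{1508}$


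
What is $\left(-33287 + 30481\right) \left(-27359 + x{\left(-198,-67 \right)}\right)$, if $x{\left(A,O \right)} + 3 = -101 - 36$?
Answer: $77162194$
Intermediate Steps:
$x{\left(A,O \right)} = -140$ ($x{\left(A,O \right)} = -3 - 137 = -140$)
$\left(-33287 + 30481\right) \left(-27359 + x{\left(-198,-67 \right)}\right) = \left(-33287 + 30481\right) \left(-27359 - 140\right) = \left(-2806\right) \left(-27499\right) = 77162194$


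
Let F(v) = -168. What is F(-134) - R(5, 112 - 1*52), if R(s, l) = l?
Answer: -228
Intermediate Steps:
F(-134) - R(5, 112 - 1*52) = -168 - (112 - 1*52) = -168 - (112 - 52) = -168 - 1*60 = -168 - 60 = -228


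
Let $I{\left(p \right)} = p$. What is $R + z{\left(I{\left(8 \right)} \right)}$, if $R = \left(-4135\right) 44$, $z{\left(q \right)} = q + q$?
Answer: $-181924$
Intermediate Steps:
$z{\left(q \right)} = 2 q$
$R = -181940$
$R + z{\left(I{\left(8 \right)} \right)} = -181940 + 2 \cdot 8 = -181940 + 16 = -181924$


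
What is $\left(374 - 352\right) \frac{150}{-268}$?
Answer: $- \frac{825}{67} \approx -12.313$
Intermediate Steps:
$\left(374 - 352\right) \frac{150}{-268} = 22 \cdot 150 \left(- \frac{1}{268}\right) = 22 \left(- \frac{75}{134}\right) = - \frac{825}{67}$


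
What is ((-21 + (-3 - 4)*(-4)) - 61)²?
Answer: 2916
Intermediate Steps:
((-21 + (-3 - 4)*(-4)) - 61)² = ((-21 - 7*(-4)) - 61)² = ((-21 + 28) - 61)² = (7 - 61)² = (-54)² = 2916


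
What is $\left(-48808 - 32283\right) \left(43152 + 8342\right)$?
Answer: $-4175699954$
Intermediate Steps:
$\left(-48808 - 32283\right) \left(43152 + 8342\right) = \left(-81091\right) 51494 = -4175699954$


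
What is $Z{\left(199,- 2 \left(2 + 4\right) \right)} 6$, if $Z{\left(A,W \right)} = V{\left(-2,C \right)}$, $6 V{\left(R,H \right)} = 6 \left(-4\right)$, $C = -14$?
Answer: $-24$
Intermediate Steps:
$V{\left(R,H \right)} = -4$ ($V{\left(R,H \right)} = \frac{6 \left(-4\right)}{6} = \frac{1}{6} \left(-24\right) = -4$)
$Z{\left(A,W \right)} = -4$
$Z{\left(199,- 2 \left(2 + 4\right) \right)} 6 = \left(-4\right) 6 = -24$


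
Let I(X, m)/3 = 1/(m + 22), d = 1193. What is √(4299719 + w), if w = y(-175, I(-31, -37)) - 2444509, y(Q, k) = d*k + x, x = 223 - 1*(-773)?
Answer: 3*√5155465/5 ≈ 1362.3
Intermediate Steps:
x = 996 (x = 223 + 773 = 996)
I(X, m) = 3/(22 + m) (I(X, m) = 3/(m + 22) = 3/(22 + m))
y(Q, k) = 996 + 1193*k (y(Q, k) = 1193*k + 996 = 996 + 1193*k)
w = -12218758/5 (w = (996 + 1193*(3/(22 - 37))) - 2444509 = (996 + 1193*(3/(-15))) - 2444509 = (996 + 1193*(3*(-1/15))) - 2444509 = (996 + 1193*(-⅕)) - 2444509 = (996 - 1193/5) - 2444509 = 3787/5 - 2444509 = -12218758/5 ≈ -2.4438e+6)
√(4299719 + w) = √(4299719 - 12218758/5) = √(9279837/5) = 3*√5155465/5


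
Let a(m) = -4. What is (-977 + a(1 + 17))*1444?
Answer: -1416564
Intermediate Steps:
(-977 + a(1 + 17))*1444 = (-977 - 4)*1444 = -981*1444 = -1416564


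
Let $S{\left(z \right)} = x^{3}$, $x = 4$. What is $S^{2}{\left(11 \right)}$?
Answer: $4096$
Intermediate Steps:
$S{\left(z \right)} = 64$ ($S{\left(z \right)} = 4^{3} = 64$)
$S^{2}{\left(11 \right)} = 64^{2} = 4096$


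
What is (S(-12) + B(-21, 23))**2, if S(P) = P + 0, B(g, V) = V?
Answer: 121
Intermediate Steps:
S(P) = P
(S(-12) + B(-21, 23))**2 = (-12 + 23)**2 = 11**2 = 121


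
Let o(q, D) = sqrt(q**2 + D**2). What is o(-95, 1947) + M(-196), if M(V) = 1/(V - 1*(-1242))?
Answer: 1/1046 + sqrt(3799834) ≈ 1949.3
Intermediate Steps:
o(q, D) = sqrt(D**2 + q**2)
M(V) = 1/(1242 + V) (M(V) = 1/(V + 1242) = 1/(1242 + V))
o(-95, 1947) + M(-196) = sqrt(1947**2 + (-95)**2) + 1/(1242 - 196) = sqrt(3790809 + 9025) + 1/1046 = sqrt(3799834) + 1/1046 = 1/1046 + sqrt(3799834)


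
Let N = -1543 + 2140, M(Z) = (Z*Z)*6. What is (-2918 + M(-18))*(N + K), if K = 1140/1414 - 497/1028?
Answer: -211422183191/363398 ≈ -5.8179e+5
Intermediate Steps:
K = 234581/726796 (K = 1140*(1/1414) - 497*1/1028 = 570/707 - 497/1028 = 234581/726796 ≈ 0.32276)
M(Z) = 6*Z**2 (M(Z) = Z**2*6 = 6*Z**2)
N = 597
(-2918 + M(-18))*(N + K) = (-2918 + 6*(-18)**2)*(597 + 234581/726796) = (-2918 + 6*324)*(434131793/726796) = (-2918 + 1944)*(434131793/726796) = -974*434131793/726796 = -211422183191/363398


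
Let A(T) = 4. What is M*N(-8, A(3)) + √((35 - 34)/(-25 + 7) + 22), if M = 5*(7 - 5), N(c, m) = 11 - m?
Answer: 70 + √790/6 ≈ 74.684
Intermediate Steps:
M = 10 (M = 5*2 = 10)
M*N(-8, A(3)) + √((35 - 34)/(-25 + 7) + 22) = 10*(11 - 1*4) + √((35 - 34)/(-25 + 7) + 22) = 10*(11 - 4) + √(1/(-18) + 22) = 10*7 + √(1*(-1/18) + 22) = 70 + √(-1/18 + 22) = 70 + √(395/18) = 70 + √790/6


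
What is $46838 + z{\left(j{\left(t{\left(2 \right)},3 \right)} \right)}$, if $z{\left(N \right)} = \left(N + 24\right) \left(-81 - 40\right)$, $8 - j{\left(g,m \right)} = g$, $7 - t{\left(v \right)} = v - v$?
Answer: $43813$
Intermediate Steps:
$t{\left(v \right)} = 7$ ($t{\left(v \right)} = 7 - \left(v - v\right) = 7 - 0 = 7 + 0 = 7$)
$j{\left(g,m \right)} = 8 - g$
$z{\left(N \right)} = -2904 - 121 N$ ($z{\left(N \right)} = \left(24 + N\right) \left(-121\right) = -2904 - 121 N$)
$46838 + z{\left(j{\left(t{\left(2 \right)},3 \right)} \right)} = 46838 - \left(2904 + 121 \left(8 - 7\right)\right) = 46838 - 3025 = 43813$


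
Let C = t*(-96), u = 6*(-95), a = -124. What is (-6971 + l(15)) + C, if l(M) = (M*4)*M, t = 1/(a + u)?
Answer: -2106589/347 ≈ -6070.9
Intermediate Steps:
u = -570
t = -1/694 (t = 1/(-124 - 570) = 1/(-694) = -1/694 ≈ -0.0014409)
l(M) = 4*M² (l(M) = (4*M)*M = 4*M²)
C = 48/347 (C = -1/694*(-96) = 48/347 ≈ 0.13833)
(-6971 + l(15)) + C = (-6971 + 4*15²) + 48/347 = (-6971 + 4*225) + 48/347 = (-6971 + 900) + 48/347 = -6071 + 48/347 = -2106589/347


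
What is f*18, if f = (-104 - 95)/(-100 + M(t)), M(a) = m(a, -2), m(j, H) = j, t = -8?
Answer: 199/6 ≈ 33.167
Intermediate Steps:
M(a) = a
f = 199/108 (f = (-104 - 95)/(-100 - 8) = -199/(-108) = -199*(-1/108) = 199/108 ≈ 1.8426)
f*18 = (199/108)*18 = 199/6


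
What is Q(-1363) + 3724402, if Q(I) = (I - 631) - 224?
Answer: 3722184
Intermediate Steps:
Q(I) = -855 + I (Q(I) = (-631 + I) - 224 = -855 + I)
Q(-1363) + 3724402 = (-855 - 1363) + 3724402 = -2218 + 3724402 = 3722184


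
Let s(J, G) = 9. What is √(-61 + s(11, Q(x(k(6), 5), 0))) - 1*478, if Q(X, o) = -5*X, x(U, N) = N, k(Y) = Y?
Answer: -478 + 2*I*√13 ≈ -478.0 + 7.2111*I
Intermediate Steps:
√(-61 + s(11, Q(x(k(6), 5), 0))) - 1*478 = √(-61 + 9) - 1*478 = √(-52) - 478 = 2*I*√13 - 478 = -478 + 2*I*√13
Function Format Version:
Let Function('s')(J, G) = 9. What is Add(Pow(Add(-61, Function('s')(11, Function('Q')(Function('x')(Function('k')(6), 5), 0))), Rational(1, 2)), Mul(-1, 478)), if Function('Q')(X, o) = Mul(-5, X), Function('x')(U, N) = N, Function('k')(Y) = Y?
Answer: Add(-478, Mul(2, I, Pow(13, Rational(1, 2)))) ≈ Add(-478.00, Mul(7.2111, I))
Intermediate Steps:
Add(Pow(Add(-61, Function('s')(11, Function('Q')(Function('x')(Function('k')(6), 5), 0))), Rational(1, 2)), Mul(-1, 478)) = Add(Pow(Add(-61, 9), Rational(1, 2)), Mul(-1, 478)) = Add(Pow(-52, Rational(1, 2)), -478) = Add(Mul(2, I, Pow(13, Rational(1, 2))), -478) = Add(-478, Mul(2, I, Pow(13, Rational(1, 2))))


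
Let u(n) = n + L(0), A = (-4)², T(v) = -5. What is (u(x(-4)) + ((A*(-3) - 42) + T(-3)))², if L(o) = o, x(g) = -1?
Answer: 9216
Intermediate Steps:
A = 16
u(n) = n (u(n) = n + 0 = n)
(u(x(-4)) + ((A*(-3) - 42) + T(-3)))² = (-1 + ((16*(-3) - 42) - 5))² = (-1 + ((-48 - 42) - 5))² = (-1 + (-90 - 5))² = (-1 - 95)² = (-96)² = 9216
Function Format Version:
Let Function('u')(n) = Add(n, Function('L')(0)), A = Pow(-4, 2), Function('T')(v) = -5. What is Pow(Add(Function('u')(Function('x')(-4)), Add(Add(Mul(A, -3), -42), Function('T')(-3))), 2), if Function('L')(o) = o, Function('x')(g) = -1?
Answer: 9216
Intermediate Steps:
A = 16
Function('u')(n) = n (Function('u')(n) = Add(n, 0) = n)
Pow(Add(Function('u')(Function('x')(-4)), Add(Add(Mul(A, -3), -42), Function('T')(-3))), 2) = Pow(Add(-1, Add(Add(Mul(16, -3), -42), -5)), 2) = Pow(Add(-1, Add(Add(-48, -42), -5)), 2) = Pow(Add(-1, Add(-90, -5)), 2) = Pow(Add(-1, -95), 2) = Pow(-96, 2) = 9216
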